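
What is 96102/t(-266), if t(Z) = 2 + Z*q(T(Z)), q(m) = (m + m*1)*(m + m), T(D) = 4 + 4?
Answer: -5339/3783 ≈ -1.4113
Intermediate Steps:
T(D) = 8
q(m) = 4*m² (q(m) = (m + m)*(2*m) = (2*m)*(2*m) = 4*m²)
t(Z) = 2 + 256*Z (t(Z) = 2 + Z*(4*8²) = 2 + Z*(4*64) = 2 + Z*256 = 2 + 256*Z)
96102/t(-266) = 96102/(2 + 256*(-266)) = 96102/(2 - 68096) = 96102/(-68094) = 96102*(-1/68094) = -5339/3783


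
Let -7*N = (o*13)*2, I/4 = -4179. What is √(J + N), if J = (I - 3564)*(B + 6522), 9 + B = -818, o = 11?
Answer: I*√5659237402/7 ≈ 10747.0*I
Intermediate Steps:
I = -16716 (I = 4*(-4179) = -16716)
B = -827 (B = -9 - 818 = -827)
N = -286/7 (N = -11*13*2/7 = -143*2/7 = -⅐*286 = -286/7 ≈ -40.857)
J = -115494600 (J = (-16716 - 3564)*(-827 + 6522) = -20280*5695 = -115494600)
√(J + N) = √(-115494600 - 286/7) = √(-808462486/7) = I*√5659237402/7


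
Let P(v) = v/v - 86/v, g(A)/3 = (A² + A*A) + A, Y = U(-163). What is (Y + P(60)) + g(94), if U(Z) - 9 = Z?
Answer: 1594307/30 ≈ 53144.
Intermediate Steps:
U(Z) = 9 + Z
Y = -154 (Y = 9 - 163 = -154)
g(A) = 3*A + 6*A² (g(A) = 3*((A² + A*A) + A) = 3*((A² + A²) + A) = 3*(2*A² + A) = 3*(A + 2*A²) = 3*A + 6*A²)
P(v) = 1 - 86/v
(Y + P(60)) + g(94) = (-154 + (-86 + 60)/60) + 3*94*(1 + 2*94) = (-154 + (1/60)*(-26)) + 3*94*(1 + 188) = (-154 - 13/30) + 3*94*189 = -4633/30 + 53298 = 1594307/30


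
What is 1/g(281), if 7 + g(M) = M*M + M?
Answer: 1/79235 ≈ 1.2621e-5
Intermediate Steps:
g(M) = -7 + M + M² (g(M) = -7 + (M*M + M) = -7 + (M² + M) = -7 + (M + M²) = -7 + M + M²)
1/g(281) = 1/(-7 + 281 + 281²) = 1/(-7 + 281 + 78961) = 1/79235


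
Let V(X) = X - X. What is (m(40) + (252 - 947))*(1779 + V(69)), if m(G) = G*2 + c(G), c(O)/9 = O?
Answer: -453645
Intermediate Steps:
c(O) = 9*O
V(X) = 0
m(G) = 11*G (m(G) = G*2 + 9*G = 2*G + 9*G = 11*G)
(m(40) + (252 - 947))*(1779 + V(69)) = (11*40 + (252 - 947))*(1779 + 0) = (440 - 695)*1779 = -255*1779 = -453645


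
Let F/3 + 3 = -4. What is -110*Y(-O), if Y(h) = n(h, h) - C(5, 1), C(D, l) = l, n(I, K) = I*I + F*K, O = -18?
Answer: 6050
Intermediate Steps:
F = -21 (F = -9 + 3*(-4) = -9 - 12 = -21)
n(I, K) = I**2 - 21*K (n(I, K) = I*I - 21*K = I**2 - 21*K)
Y(h) = -1 + h**2 - 21*h (Y(h) = (h**2 - 21*h) - 1*1 = (h**2 - 21*h) - 1 = -1 + h**2 - 21*h)
-110*Y(-O) = -110*(-1 + (-1*(-18))**2 - (-21)*(-18)) = -110*(-1 + 18**2 - 21*18) = -110*(-1 + 324 - 378) = -110*(-55) = 6050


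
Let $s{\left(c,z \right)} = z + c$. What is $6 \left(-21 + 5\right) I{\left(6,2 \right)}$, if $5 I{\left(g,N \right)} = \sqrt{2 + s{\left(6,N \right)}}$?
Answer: $- \frac{96 \sqrt{10}}{5} \approx -60.716$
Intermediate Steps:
$s{\left(c,z \right)} = c + z$
$I{\left(g,N \right)} = \frac{\sqrt{8 + N}}{5}$ ($I{\left(g,N \right)} = \frac{\sqrt{2 + \left(6 + N\right)}}{5} = \frac{\sqrt{8 + N}}{5}$)
$6 \left(-21 + 5\right) I{\left(6,2 \right)} = 6 \left(-21 + 5\right) \frac{\sqrt{8 + 2}}{5} = 6 \left(-16\right) \frac{\sqrt{10}}{5} = - 96 \frac{\sqrt{10}}{5} = - \frac{96 \sqrt{10}}{5}$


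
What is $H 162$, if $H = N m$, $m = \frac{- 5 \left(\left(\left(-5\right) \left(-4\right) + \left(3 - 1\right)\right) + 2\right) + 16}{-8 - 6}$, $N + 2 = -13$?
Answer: $- \frac{126360}{7} \approx -18051.0$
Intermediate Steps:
$N = -15$ ($N = -2 - 13 = -15$)
$m = \frac{52}{7}$ ($m = \frac{- 5 \left(\left(20 + 2\right) + 2\right) + 16}{-14} = \left(- 5 \left(22 + 2\right) + 16\right) \left(- \frac{1}{14}\right) = \left(\left(-5\right) 24 + 16\right) \left(- \frac{1}{14}\right) = \left(-120 + 16\right) \left(- \frac{1}{14}\right) = \left(-104\right) \left(- \frac{1}{14}\right) = \frac{52}{7} \approx 7.4286$)
$H = - \frac{780}{7}$ ($H = \left(-15\right) \frac{52}{7} = - \frac{780}{7} \approx -111.43$)
$H 162 = \left(- \frac{780}{7}\right) 162 = - \frac{126360}{7}$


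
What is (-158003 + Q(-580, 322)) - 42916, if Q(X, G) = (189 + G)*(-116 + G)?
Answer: -95653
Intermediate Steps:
Q(X, G) = (-116 + G)*(189 + G)
(-158003 + Q(-580, 322)) - 42916 = (-158003 + (-21924 + 322² + 73*322)) - 42916 = (-158003 + (-21924 + 103684 + 23506)) - 42916 = (-158003 + 105266) - 42916 = -52737 - 42916 = -95653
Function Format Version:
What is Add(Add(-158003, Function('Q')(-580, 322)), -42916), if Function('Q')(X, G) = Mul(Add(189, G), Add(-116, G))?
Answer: -95653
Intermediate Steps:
Function('Q')(X, G) = Mul(Add(-116, G), Add(189, G))
Add(Add(-158003, Function('Q')(-580, 322)), -42916) = Add(Add(-158003, Add(-21924, Pow(322, 2), Mul(73, 322))), -42916) = Add(Add(-158003, Add(-21924, 103684, 23506)), -42916) = Add(Add(-158003, 105266), -42916) = Add(-52737, -42916) = -95653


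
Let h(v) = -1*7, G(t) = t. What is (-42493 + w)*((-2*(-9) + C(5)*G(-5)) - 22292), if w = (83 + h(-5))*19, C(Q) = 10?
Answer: 916377876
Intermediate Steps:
h(v) = -7
w = 1444 (w = (83 - 7)*19 = 76*19 = 1444)
(-42493 + w)*((-2*(-9) + C(5)*G(-5)) - 22292) = (-42493 + 1444)*((-2*(-9) + 10*(-5)) - 22292) = -41049*((18 - 50) - 22292) = -41049*(-32 - 22292) = -41049*(-22324) = 916377876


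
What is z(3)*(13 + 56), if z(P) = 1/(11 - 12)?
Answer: -69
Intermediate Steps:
z(P) = -1 (z(P) = 1/(-1) = -1)
z(3)*(13 + 56) = -(13 + 56) = -1*69 = -69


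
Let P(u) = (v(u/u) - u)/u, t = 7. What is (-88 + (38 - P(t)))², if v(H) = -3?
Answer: 115600/49 ≈ 2359.2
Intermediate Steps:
P(u) = (-3 - u)/u
(-88 + (38 - P(t)))² = (-88 + (38 - (-3 - 1*7)/7))² = (-88 + (38 - (-3 - 7)/7))² = (-88 + (38 - (-10)/7))² = (-88 + (38 - 1*(-10/7)))² = (-88 + (38 + 10/7))² = (-88 + 276/7)² = (-340/7)² = 115600/49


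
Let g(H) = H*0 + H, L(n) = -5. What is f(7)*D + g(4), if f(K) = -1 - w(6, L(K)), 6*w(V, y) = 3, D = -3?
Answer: 17/2 ≈ 8.5000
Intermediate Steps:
w(V, y) = 1/2 (w(V, y) = (1/6)*3 = 1/2)
g(H) = H (g(H) = 0 + H = H)
f(K) = -3/2 (f(K) = -1 - 1*1/2 = -1 - 1/2 = -3/2)
f(7)*D + g(4) = -3/2*(-3) + 4 = 9/2 + 4 = 17/2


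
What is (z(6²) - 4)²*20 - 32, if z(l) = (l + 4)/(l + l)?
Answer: 16628/81 ≈ 205.28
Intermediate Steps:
z(l) = (4 + l)/(2*l) (z(l) = (4 + l)/((2*l)) = (4 + l)*(1/(2*l)) = (4 + l)/(2*l))
(z(6²) - 4)²*20 - 32 = ((4 + 6²)/(2*(6²)) - 4)²*20 - 32 = ((½)*(4 + 36)/36 - 4)²*20 - 32 = ((½)*(1/36)*40 - 4)²*20 - 32 = (5/9 - 4)²*20 - 32 = (-31/9)²*20 - 32 = (961/81)*20 - 32 = 19220/81 - 32 = 16628/81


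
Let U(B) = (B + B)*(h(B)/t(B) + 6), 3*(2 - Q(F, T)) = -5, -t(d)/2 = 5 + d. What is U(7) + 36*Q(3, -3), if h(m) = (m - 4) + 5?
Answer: 634/3 ≈ 211.33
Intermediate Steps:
t(d) = -10 - 2*d (t(d) = -2*(5 + d) = -10 - 2*d)
h(m) = 1 + m (h(m) = (-4 + m) + 5 = 1 + m)
Q(F, T) = 11/3 (Q(F, T) = 2 - ⅓*(-5) = 2 + 5/3 = 11/3)
U(B) = 2*B*(6 + (1 + B)/(-10 - 2*B)) (U(B) = (B + B)*((1 + B)/(-10 - 2*B) + 6) = (2*B)*((1 + B)/(-10 - 2*B) + 6) = (2*B)*(6 + (1 + B)/(-10 - 2*B)) = 2*B*(6 + (1 + B)/(-10 - 2*B)))
U(7) + 36*Q(3, -3) = 7*(59 + 11*7)/(5 + 7) + 36*(11/3) = 7*(59 + 77)/12 + 132 = 7*(1/12)*136 + 132 = 238/3 + 132 = 634/3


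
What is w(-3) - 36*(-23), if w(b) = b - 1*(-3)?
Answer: 828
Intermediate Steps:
w(b) = 3 + b (w(b) = b + 3 = 3 + b)
w(-3) - 36*(-23) = (3 - 3) - 36*(-23) = 0 + 828 = 828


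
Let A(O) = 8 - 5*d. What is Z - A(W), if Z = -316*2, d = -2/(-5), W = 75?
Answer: -638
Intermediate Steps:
d = ⅖ (d = -2*(-⅕) = ⅖ ≈ 0.40000)
A(O) = 6 (A(O) = 8 - 5*⅖ = 8 - 2 = 6)
Z = -632
Z - A(W) = -632 - 1*6 = -632 - 6 = -638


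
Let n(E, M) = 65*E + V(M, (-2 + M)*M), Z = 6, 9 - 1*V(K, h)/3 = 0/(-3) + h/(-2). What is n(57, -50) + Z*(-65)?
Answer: 7242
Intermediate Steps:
V(K, h) = 27 + 3*h/2 (V(K, h) = 27 - 3*(0/(-3) + h/(-2)) = 27 - 3*(0*(-1/3) + h*(-1/2)) = 27 - 3*(0 - h/2) = 27 - (-3)*h/2 = 27 + 3*h/2)
n(E, M) = 27 + 65*E + 3*M*(-2 + M)/2 (n(E, M) = 65*E + (27 + 3*((-2 + M)*M)/2) = 65*E + (27 + 3*(M*(-2 + M))/2) = 65*E + (27 + 3*M*(-2 + M)/2) = 27 + 65*E + 3*M*(-2 + M)/2)
n(57, -50) + Z*(-65) = (27 + 65*57 + (3/2)*(-50)*(-2 - 50)) + 6*(-65) = (27 + 3705 + (3/2)*(-50)*(-52)) - 390 = (27 + 3705 + 3900) - 390 = 7632 - 390 = 7242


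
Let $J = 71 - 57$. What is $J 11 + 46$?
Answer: $200$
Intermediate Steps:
$J = 14$ ($J = 71 - 57 = 14$)
$J 11 + 46 = 14 \cdot 11 + 46 = 154 + 46 = 200$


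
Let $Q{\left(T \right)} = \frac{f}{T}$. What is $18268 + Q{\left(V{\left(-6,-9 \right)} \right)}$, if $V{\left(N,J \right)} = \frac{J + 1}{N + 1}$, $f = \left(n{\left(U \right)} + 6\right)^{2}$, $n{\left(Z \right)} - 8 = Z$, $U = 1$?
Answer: $\frac{147269}{8} \approx 18409.0$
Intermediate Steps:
$n{\left(Z \right)} = 8 + Z$
$f = 225$ ($f = \left(\left(8 + 1\right) + 6\right)^{2} = \left(9 + 6\right)^{2} = 15^{2} = 225$)
$V{\left(N,J \right)} = \frac{1 + J}{1 + N}$
$Q{\left(T \right)} = \frac{225}{T}$
$18268 + Q{\left(V{\left(-6,-9 \right)} \right)} = 18268 + \frac{225}{\frac{1}{1 - 6} \left(1 - 9\right)} = 18268 + \frac{225}{\frac{1}{-5} \left(-8\right)} = 18268 + \frac{225}{\left(- \frac{1}{5}\right) \left(-8\right)} = 18268 + \frac{225}{\frac{8}{5}} = 18268 + 225 \cdot \frac{5}{8} = 18268 + \frac{1125}{8} = \frac{147269}{8}$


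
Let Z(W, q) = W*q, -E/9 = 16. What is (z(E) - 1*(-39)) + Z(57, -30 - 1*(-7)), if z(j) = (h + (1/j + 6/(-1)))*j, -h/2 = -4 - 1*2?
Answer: -2135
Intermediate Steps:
E = -144 (E = -9*16 = -144)
h = 12 (h = -2*(-4 - 1*2) = -2*(-4 - 2) = -2*(-6) = 12)
z(j) = j*(6 + 1/j) (z(j) = (12 + (1/j + 6/(-1)))*j = (12 + (1/j + 6*(-1)))*j = (12 + (1/j - 6))*j = (12 + (-6 + 1/j))*j = (6 + 1/j)*j = j*(6 + 1/j))
(z(E) - 1*(-39)) + Z(57, -30 - 1*(-7)) = ((1 + 6*(-144)) - 1*(-39)) + 57*(-30 - 1*(-7)) = ((1 - 864) + 39) + 57*(-30 + 7) = (-863 + 39) + 57*(-23) = -824 - 1311 = -2135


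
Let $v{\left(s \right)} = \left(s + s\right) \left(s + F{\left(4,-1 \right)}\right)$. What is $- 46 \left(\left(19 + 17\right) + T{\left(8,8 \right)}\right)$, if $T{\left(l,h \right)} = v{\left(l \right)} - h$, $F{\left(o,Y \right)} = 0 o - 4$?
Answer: $-4232$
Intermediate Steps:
$F{\left(o,Y \right)} = -4$ ($F{\left(o,Y \right)} = 0 - 4 = -4$)
$v{\left(s \right)} = 2 s \left(-4 + s\right)$ ($v{\left(s \right)} = \left(s + s\right) \left(s - 4\right) = 2 s \left(-4 + s\right)$)
$T{\left(l,h \right)} = - h + 2 l \left(-4 + l\right)$ ($T{\left(l,h \right)} = 2 l \left(-4 + l\right) - h = - h + 2 l \left(-4 + l\right)$)
$- 46 \left(\left(19 + 17\right) + T{\left(8,8 \right)}\right) = - 46 \left(\left(19 + 17\right) + \left(\left(-1\right) 8 + 2 \cdot 8 \left(-4 + 8\right)\right)\right) = - 46 \left(36 - \left(8 - 64\right)\right) = - 46 \left(36 + \left(-8 + 64\right)\right) = - 46 \left(36 + 56\right) = \left(-46\right) 92 = -4232$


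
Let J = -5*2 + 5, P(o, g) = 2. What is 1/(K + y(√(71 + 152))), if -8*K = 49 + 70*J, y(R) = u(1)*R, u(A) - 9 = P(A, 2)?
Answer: -2408/1636311 + 704*√223/1636311 ≈ 0.0049532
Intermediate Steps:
J = -5 (J = -10 + 5 = -5)
u(A) = 11 (u(A) = 9 + 2 = 11)
y(R) = 11*R
K = 301/8 (K = -(49 + 70*(-5))/8 = -(49 - 350)/8 = -⅛*(-301) = 301/8 ≈ 37.625)
1/(K + y(√(71 + 152))) = 1/(301/8 + 11*√(71 + 152)) = 1/(301/8 + 11*√223)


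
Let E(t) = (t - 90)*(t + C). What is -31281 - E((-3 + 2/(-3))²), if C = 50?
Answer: -2140342/81 ≈ -26424.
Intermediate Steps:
E(t) = (-90 + t)*(50 + t) (E(t) = (t - 90)*(t + 50) = (-90 + t)*(50 + t))
-31281 - E((-3 + 2/(-3))²) = -31281 - (-4500 + ((-3 + 2/(-3))²)² - 40*(-3 + 2/(-3))²) = -31281 - (-4500 + ((-3 + 2*(-⅓))²)² - 40*(-3 + 2*(-⅓))²) = -31281 - (-4500 + ((-3 - ⅔)²)² - 40*(-3 - ⅔)²) = -31281 - (-4500 + ((-11/3)²)² - 40*(-11/3)²) = -31281 - (-4500 + (121/9)² - 40*121/9) = -31281 - (-4500 + 14641/81 - 4840/9) = -31281 - 1*(-393419/81) = -31281 + 393419/81 = -2140342/81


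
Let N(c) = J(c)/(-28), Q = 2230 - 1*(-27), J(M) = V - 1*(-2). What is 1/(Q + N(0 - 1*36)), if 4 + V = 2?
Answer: 1/2257 ≈ 0.00044307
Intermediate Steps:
V = -2 (V = -4 + 2 = -2)
J(M) = 0 (J(M) = -2 - 1*(-2) = -2 + 2 = 0)
Q = 2257 (Q = 2230 + 27 = 2257)
N(c) = 0 (N(c) = 0/(-28) = 0*(-1/28) = 0)
1/(Q + N(0 - 1*36)) = 1/(2257 + 0) = 1/2257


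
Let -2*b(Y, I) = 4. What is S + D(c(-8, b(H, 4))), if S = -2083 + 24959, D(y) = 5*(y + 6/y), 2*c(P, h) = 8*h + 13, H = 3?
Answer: 45697/2 ≈ 22849.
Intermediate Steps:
b(Y, I) = -2 (b(Y, I) = -½*4 = -2)
c(P, h) = 13/2 + 4*h (c(P, h) = (8*h + 13)/2 = (13 + 8*h)/2 = 13/2 + 4*h)
D(y) = 5*y + 30/y
S = 22876
S + D(c(-8, b(H, 4))) = 22876 + (5*(13/2 + 4*(-2)) + 30/(13/2 + 4*(-2))) = 22876 + (5*(13/2 - 8) + 30/(13/2 - 8)) = 22876 + (5*(-3/2) + 30/(-3/2)) = 22876 + (-15/2 + 30*(-⅔)) = 22876 + (-15/2 - 20) = 22876 - 55/2 = 45697/2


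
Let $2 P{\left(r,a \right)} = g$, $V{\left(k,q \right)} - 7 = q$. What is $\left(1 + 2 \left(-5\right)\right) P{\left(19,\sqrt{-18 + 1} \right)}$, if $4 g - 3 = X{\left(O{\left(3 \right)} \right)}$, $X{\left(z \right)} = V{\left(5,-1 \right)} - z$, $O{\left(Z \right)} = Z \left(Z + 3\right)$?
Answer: $\frac{81}{8} \approx 10.125$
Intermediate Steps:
$O{\left(Z \right)} = Z \left(3 + Z\right)$
$V{\left(k,q \right)} = 7 + q$
$X{\left(z \right)} = 6 - z$ ($X{\left(z \right)} = \left(7 - 1\right) - z = 6 - z$)
$g = - \frac{9}{4}$ ($g = \frac{3}{4} + \frac{6 - 3 \left(3 + 3\right)}{4} = \frac{3}{4} + \frac{6 - 3 \cdot 6}{4} = \frac{3}{4} + \frac{6 - 18}{4} = \frac{3}{4} + \frac{1}{4} \left(-12\right) = \frac{3}{4} - 3 = - \frac{9}{4} \approx -2.25$)
$P{\left(r,a \right)} = - \frac{9}{8}$ ($P{\left(r,a \right)} = \frac{1}{2} \left(- \frac{9}{4}\right) = - \frac{9}{8}$)
$\left(1 + 2 \left(-5\right)\right) P{\left(19,\sqrt{-18 + 1} \right)} = \left(1 + 2 \left(-5\right)\right) \left(- \frac{9}{8}\right) = \left(1 - 10\right) \left(- \frac{9}{8}\right) = \left(-9\right) \left(- \frac{9}{8}\right) = \frac{81}{8}$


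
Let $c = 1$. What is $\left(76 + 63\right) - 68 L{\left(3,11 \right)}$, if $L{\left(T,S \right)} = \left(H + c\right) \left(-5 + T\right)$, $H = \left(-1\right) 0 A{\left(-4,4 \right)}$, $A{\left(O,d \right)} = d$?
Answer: $275$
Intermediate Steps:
$H = 0$ ($H = \left(-1\right) 0 \cdot 4 = 0 \cdot 4 = 0$)
$L{\left(T,S \right)} = -5 + T$ ($L{\left(T,S \right)} = \left(0 + 1\right) \left(-5 + T\right) = 1 \left(-5 + T\right) = -5 + T$)
$\left(76 + 63\right) - 68 L{\left(3,11 \right)} = \left(76 + 63\right) - 68 \left(-5 + 3\right) = 139 - -136 = 139 + 136 = 275$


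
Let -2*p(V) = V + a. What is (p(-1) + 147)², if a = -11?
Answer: 23409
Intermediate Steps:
p(V) = 11/2 - V/2 (p(V) = -(V - 11)/2 = -(-11 + V)/2 = 11/2 - V/2)
(p(-1) + 147)² = ((11/2 - ½*(-1)) + 147)² = ((11/2 + ½) + 147)² = (6 + 147)² = 153² = 23409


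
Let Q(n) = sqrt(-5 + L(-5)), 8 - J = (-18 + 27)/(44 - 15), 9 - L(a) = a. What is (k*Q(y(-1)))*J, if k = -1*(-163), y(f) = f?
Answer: 109047/29 ≈ 3760.2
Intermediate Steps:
L(a) = 9 - a
J = 223/29 (J = 8 - (-18 + 27)/(44 - 15) = 8 - 9/29 = 223/29 ≈ 7.6897)
k = 163
Q(n) = 3 (Q(n) = sqrt(-5 + (9 - 1*(-5))) = sqrt(-5 + (9 + 5)) = sqrt(-5 + 14) = sqrt(9) = 3)
(k*Q(y(-1)))*J = (163*3)*(223/29) = 489*(223/29) = 109047/29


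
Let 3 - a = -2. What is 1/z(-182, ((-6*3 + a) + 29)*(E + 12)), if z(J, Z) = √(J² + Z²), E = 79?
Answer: √65/11830 ≈ 0.00068151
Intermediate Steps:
a = 5 (a = 3 - 1*(-2) = 3 + 2 = 5)
1/z(-182, ((-6*3 + a) + 29)*(E + 12)) = 1/(√((-182)² + (((-6*3 + 5) + 29)*(79 + 12))²)) = 1/(√(33124 + (((-18 + 5) + 29)*91)²)) = 1/(√(33124 + ((-13 + 29)*91)²)) = 1/(√(33124 + (16*91)²)) = 1/(√(33124 + 1456²)) = 1/(√(33124 + 2119936)) = 1/(√2153060) = 1/(182*√65) = √65/11830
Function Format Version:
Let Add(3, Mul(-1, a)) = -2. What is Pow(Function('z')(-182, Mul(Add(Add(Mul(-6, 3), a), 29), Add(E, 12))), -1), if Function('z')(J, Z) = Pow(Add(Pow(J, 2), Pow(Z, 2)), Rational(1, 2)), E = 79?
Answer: Mul(Rational(1, 11830), Pow(65, Rational(1, 2))) ≈ 0.00068151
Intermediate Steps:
a = 5 (a = Add(3, Mul(-1, -2)) = Add(3, 2) = 5)
Pow(Function('z')(-182, Mul(Add(Add(Mul(-6, 3), a), 29), Add(E, 12))), -1) = Pow(Pow(Add(Pow(-182, 2), Pow(Mul(Add(Add(Mul(-6, 3), 5), 29), Add(79, 12)), 2)), Rational(1, 2)), -1) = Pow(Pow(Add(33124, Pow(Mul(Add(Add(-18, 5), 29), 91), 2)), Rational(1, 2)), -1) = Pow(Pow(Add(33124, Pow(Mul(Add(-13, 29), 91), 2)), Rational(1, 2)), -1) = Pow(Pow(Add(33124, Pow(Mul(16, 91), 2)), Rational(1, 2)), -1) = Pow(Pow(Add(33124, Pow(1456, 2)), Rational(1, 2)), -1) = Pow(Pow(Add(33124, 2119936), Rational(1, 2)), -1) = Pow(Pow(2153060, Rational(1, 2)), -1) = Pow(Mul(182, Pow(65, Rational(1, 2))), -1) = Mul(Rational(1, 11830), Pow(65, Rational(1, 2)))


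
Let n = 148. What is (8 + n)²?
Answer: 24336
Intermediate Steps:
(8 + n)² = (8 + 148)² = 156² = 24336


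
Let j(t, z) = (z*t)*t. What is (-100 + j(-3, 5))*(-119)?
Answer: 6545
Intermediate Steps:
j(t, z) = z*t² (j(t, z) = (t*z)*t = z*t²)
(-100 + j(-3, 5))*(-119) = (-100 + 5*(-3)²)*(-119) = (-100 + 5*9)*(-119) = (-100 + 45)*(-119) = -55*(-119) = 6545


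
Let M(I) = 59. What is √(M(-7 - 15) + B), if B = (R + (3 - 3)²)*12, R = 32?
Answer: √443 ≈ 21.048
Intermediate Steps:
B = 384 (B = (32 + (3 - 3)²)*12 = (32 + 0²)*12 = (32 + 0)*12 = 32*12 = 384)
√(M(-7 - 15) + B) = √(59 + 384) = √443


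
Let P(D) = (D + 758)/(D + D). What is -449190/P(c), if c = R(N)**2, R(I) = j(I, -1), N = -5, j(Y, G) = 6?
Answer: -16170840/397 ≈ -40733.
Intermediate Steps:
R(I) = 6
c = 36 (c = 6**2 = 36)
P(D) = (758 + D)/(2*D) (P(D) = (758 + D)/((2*D)) = (758 + D)*(1/(2*D)) = (758 + D)/(2*D))
-449190/P(c) = -449190*72/(758 + 36) = -449190/((1/2)*(1/36)*794) = -449190/397/36 = -449190*36/397 = -16170840/397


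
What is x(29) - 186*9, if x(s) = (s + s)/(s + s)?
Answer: -1673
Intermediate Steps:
x(s) = 1 (x(s) = (2*s)/((2*s)) = (2*s)*(1/(2*s)) = 1)
x(29) - 186*9 = 1 - 186*9 = 1 - 1*1674 = 1 - 1674 = -1673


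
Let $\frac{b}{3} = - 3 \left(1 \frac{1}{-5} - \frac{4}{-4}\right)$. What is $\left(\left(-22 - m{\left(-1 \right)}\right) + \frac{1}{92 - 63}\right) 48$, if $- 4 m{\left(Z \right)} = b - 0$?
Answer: $- \frac{165408}{145} \approx -1140.7$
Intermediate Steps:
$b = - \frac{36}{5}$ ($b = 3 \left(- 3 \left(1 \frac{1}{-5} - \frac{4}{-4}\right)\right) = 3 \left(- 3 \left(1 \left(- \frac{1}{5}\right) - -1\right)\right) = 3 \left(- 3 \left(- \frac{1}{5} + 1\right)\right) = 3 \left(\left(-3\right) \frac{4}{5}\right) = 3 \left(- \frac{12}{5}\right) = - \frac{36}{5} \approx -7.2$)
$m{\left(Z \right)} = \frac{9}{5}$ ($m{\left(Z \right)} = - \frac{- \frac{36}{5} - 0}{4} = - \frac{- \frac{36}{5} + 0}{4} = \left(- \frac{1}{4}\right) \left(- \frac{36}{5}\right) = \frac{9}{5}$)
$\left(\left(-22 - m{\left(-1 \right)}\right) + \frac{1}{92 - 63}\right) 48 = \left(\left(-22 - \frac{9}{5}\right) + \frac{1}{92 - 63}\right) 48 = \left(\left(-22 - \frac{9}{5}\right) + \frac{1}{29}\right) 48 = \left(- \frac{119}{5} + \frac{1}{29}\right) 48 = \left(- \frac{3446}{145}\right) 48 = - \frac{165408}{145}$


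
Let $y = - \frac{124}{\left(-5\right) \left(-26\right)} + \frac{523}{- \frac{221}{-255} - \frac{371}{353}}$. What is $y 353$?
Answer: $- \frac{63562605061}{63440} \approx -1.0019 \cdot 10^{6}$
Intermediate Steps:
$y = - \frac{180064037}{63440}$ ($y = - \frac{124}{130} + \frac{523}{\left(-221\right) \left(- \frac{1}{255}\right) - \frac{371}{353}} = \left(-124\right) \frac{1}{130} + \frac{523}{\frac{13}{15} - \frac{371}{353}} = - \frac{62}{65} + \frac{523}{- \frac{976}{5295}} = - \frac{62}{65} + 523 \left(- \frac{5295}{976}\right) = - \frac{62}{65} - \frac{2769285}{976} = - \frac{180064037}{63440} \approx -2838.3$)
$y 353 = \left(- \frac{180064037}{63440}\right) 353 = - \frac{63562605061}{63440}$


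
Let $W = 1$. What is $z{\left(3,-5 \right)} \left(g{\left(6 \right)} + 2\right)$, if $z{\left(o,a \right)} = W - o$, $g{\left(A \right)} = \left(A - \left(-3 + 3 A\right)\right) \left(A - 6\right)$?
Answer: $-4$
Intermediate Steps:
$g{\left(A \right)} = \left(-6 + A\right) \left(3 - 2 A\right)$ ($g{\left(A \right)} = \left(A - \left(-3 + 3 A\right)\right) \left(-6 + A\right) = \left(3 - 2 A\right) \left(-6 + A\right) = \left(-6 + A\right) \left(3 - 2 A\right)$)
$z{\left(o,a \right)} = 1 - o$
$z{\left(3,-5 \right)} \left(g{\left(6 \right)} + 2\right) = \left(1 - 3\right) \left(\left(-18 - 2 \cdot 6^{2} + 15 \cdot 6\right) + 2\right) = \left(1 - 3\right) \left(\left(-18 - 72 + 90\right) + 2\right) = - 2 \left(\left(-18 - 72 + 90\right) + 2\right) = - 2 \left(0 + 2\right) = \left(-2\right) 2 = -4$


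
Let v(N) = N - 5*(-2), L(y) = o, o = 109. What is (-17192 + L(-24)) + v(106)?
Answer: -16967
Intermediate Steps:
L(y) = 109
v(N) = 10 + N (v(N) = N + 10 = 10 + N)
(-17192 + L(-24)) + v(106) = (-17192 + 109) + (10 + 106) = -17083 + 116 = -16967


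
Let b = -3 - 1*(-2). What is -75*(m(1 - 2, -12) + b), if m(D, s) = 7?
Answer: -450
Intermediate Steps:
b = -1 (b = -3 + 2 = -1)
-75*(m(1 - 2, -12) + b) = -75*(7 - 1) = -75*6 = -450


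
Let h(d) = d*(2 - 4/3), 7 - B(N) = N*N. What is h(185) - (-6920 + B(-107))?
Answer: 55456/3 ≈ 18485.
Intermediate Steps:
B(N) = 7 - N² (B(N) = 7 - N*N = 7 - N²)
h(d) = 2*d/3 (h(d) = d*(2 - 4*⅓) = d*(2 - 4/3) = d*(⅔) = 2*d/3)
h(185) - (-6920 + B(-107)) = (⅔)*185 - (-6920 + (7 - 1*(-107)²)) = 370/3 - (-6920 + (7 - 1*11449)) = 370/3 - (-6920 + (7 - 11449)) = 370/3 - (-6920 - 11442) = 370/3 - 1*(-18362) = 370/3 + 18362 = 55456/3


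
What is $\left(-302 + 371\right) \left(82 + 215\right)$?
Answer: $20493$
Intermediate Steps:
$\left(-302 + 371\right) \left(82 + 215\right) = 69 \cdot 297 = 20493$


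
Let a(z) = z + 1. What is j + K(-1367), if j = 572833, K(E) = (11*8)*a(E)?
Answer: 452625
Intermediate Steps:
a(z) = 1 + z
K(E) = 88 + 88*E (K(E) = (11*8)*(1 + E) = 88*(1 + E) = 88 + 88*E)
j + K(-1367) = 572833 + (88 + 88*(-1367)) = 572833 + (88 - 120296) = 572833 - 120208 = 452625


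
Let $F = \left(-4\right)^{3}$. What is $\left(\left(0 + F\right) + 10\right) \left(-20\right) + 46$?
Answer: $1126$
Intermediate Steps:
$F = -64$
$\left(\left(0 + F\right) + 10\right) \left(-20\right) + 46 = \left(\left(0 - 64\right) + 10\right) \left(-20\right) + 46 = \left(-64 + 10\right) \left(-20\right) + 46 = \left(-54\right) \left(-20\right) + 46 = 1080 + 46 = 1126$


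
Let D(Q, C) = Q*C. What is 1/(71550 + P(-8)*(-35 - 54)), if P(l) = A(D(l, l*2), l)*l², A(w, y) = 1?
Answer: 1/65854 ≈ 1.5185e-5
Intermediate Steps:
D(Q, C) = C*Q
P(l) = l² (P(l) = 1*l² = l²)
1/(71550 + P(-8)*(-35 - 54)) = 1/(71550 + (-8)²*(-35 - 54)) = 1/(71550 + 64*(-89)) = 1/(71550 - 5696) = 1/65854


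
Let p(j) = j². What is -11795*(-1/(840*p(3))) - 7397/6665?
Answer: 648353/1439640 ≈ 0.45036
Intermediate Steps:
-11795*(-1/(840*p(3))) - 7397/6665 = -11795/((30*3²)*(-28)) - 7397/6665 = -11795/((30*9)*(-28)) - 7397*1/6665 = -11795/(270*(-28)) - 7397/6665 = -11795/(-7560) - 7397/6665 = -11795*(-1/7560) - 7397/6665 = 337/216 - 7397/6665 = 648353/1439640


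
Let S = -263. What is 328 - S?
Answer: 591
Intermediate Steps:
328 - S = 328 - 1*(-263) = 328 + 263 = 591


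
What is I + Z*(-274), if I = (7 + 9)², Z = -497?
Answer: 136434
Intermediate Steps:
I = 256 (I = 16² = 256)
I + Z*(-274) = 256 - 497*(-274) = 256 + 136178 = 136434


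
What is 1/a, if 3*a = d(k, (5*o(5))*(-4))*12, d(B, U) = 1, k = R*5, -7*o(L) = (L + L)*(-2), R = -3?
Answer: 1/4 ≈ 0.25000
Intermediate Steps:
o(L) = 4*L/7 (o(L) = -(L + L)*(-2)/7 = -2*L*(-2)/7 = -(-4)*L/7 = 4*L/7)
k = -15 (k = -3*5 = -15)
a = 4 (a = (1*12)/3 = (1/3)*12 = 4)
1/a = 1/4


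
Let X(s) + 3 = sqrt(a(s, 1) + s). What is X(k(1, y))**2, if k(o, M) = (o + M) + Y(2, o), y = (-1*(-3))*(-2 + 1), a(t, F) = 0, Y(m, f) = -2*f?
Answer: 5 - 12*I ≈ 5.0 - 12.0*I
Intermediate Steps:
y = -3 (y = 3*(-1) = -3)
k(o, M) = M - o (k(o, M) = (o + M) - 2*o = (M + o) - 2*o = M - o)
X(s) = -3 + sqrt(s) (X(s) = -3 + sqrt(0 + s) = -3 + sqrt(s))
X(k(1, y))**2 = (-3 + sqrt(-3 - 1*1))**2 = (-3 + sqrt(-3 - 1))**2 = (-3 + sqrt(-4))**2 = (-3 + 2*I)**2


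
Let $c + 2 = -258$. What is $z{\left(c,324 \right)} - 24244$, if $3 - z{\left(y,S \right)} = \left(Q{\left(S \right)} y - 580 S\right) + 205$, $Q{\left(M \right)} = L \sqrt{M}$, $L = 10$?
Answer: $210274$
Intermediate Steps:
$c = -260$ ($c = -2 - 258 = -260$)
$Q{\left(M \right)} = 10 \sqrt{M}$
$z{\left(y,S \right)} = -202 + 580 S - 10 y \sqrt{S}$ ($z{\left(y,S \right)} = 3 - \left(\left(10 \sqrt{S} y - 580 S\right) + 205\right) = 3 - \left(\left(10 y \sqrt{S} - 580 S\right) + 205\right) = 3 - \left(\left(- 580 S + 10 y \sqrt{S}\right) + 205\right) = 3 - \left(205 - 580 S + 10 y \sqrt{S}\right) = -202 + 580 S - 10 y \sqrt{S}$)
$z{\left(c,324 \right)} - 24244 = \left(-202 + 580 \cdot 324 - - 2600 \sqrt{324}\right) - 24244 = \left(-202 + 187920 - \left(-2600\right) 18\right) - 24244 = \left(-202 + 187920 + 46800\right) - 24244 = 234518 - 24244 = 210274$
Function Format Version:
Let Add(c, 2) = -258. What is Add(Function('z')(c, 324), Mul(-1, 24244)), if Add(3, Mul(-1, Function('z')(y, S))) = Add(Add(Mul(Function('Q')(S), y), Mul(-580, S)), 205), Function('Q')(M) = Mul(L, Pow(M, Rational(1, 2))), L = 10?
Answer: 210274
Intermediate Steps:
c = -260 (c = Add(-2, -258) = -260)
Function('Q')(M) = Mul(10, Pow(M, Rational(1, 2)))
Function('z')(y, S) = Add(-202, Mul(580, S), Mul(-10, y, Pow(S, Rational(1, 2)))) (Function('z')(y, S) = Add(3, Mul(-1, Add(Add(Mul(Mul(10, Pow(S, Rational(1, 2))), y), Mul(-580, S)), 205))) = Add(3, Mul(-1, Add(Add(Mul(10, y, Pow(S, Rational(1, 2))), Mul(-580, S)), 205))) = Add(3, Mul(-1, Add(Add(Mul(-580, S), Mul(10, y, Pow(S, Rational(1, 2)))), 205))) = Add(3, Mul(-1, Add(205, Mul(-580, S), Mul(10, y, Pow(S, Rational(1, 2)))))) = Add(3, Add(-205, Mul(580, S), Mul(-10, y, Pow(S, Rational(1, 2))))) = Add(-202, Mul(580, S), Mul(-10, y, Pow(S, Rational(1, 2)))))
Add(Function('z')(c, 324), Mul(-1, 24244)) = Add(Add(-202, Mul(580, 324), Mul(-10, -260, Pow(324, Rational(1, 2)))), Mul(-1, 24244)) = Add(Add(-202, 187920, Mul(-10, -260, 18)), -24244) = Add(Add(-202, 187920, 46800), -24244) = Add(234518, -24244) = 210274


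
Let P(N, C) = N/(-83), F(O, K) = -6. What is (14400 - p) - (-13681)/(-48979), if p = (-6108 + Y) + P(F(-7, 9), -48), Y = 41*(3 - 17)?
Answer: 85702318677/4065257 ≈ 21082.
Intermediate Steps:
P(N, C) = -N/83 (P(N, C) = N*(-1/83) = -N/83)
Y = -574 (Y = 41*(-14) = -574)
p = -554600/83 (p = (-6108 - 574) - 1/83*(-6) = -6682 + 6/83 = -554600/83 ≈ -6681.9)
(14400 - p) - (-13681)/(-48979) = (14400 - 1*(-554600/83)) - (-13681)/(-48979) = (14400 + 554600/83) - (-13681)*(-1)/48979 = 1749800/83 - 1*13681/48979 = 1749800/83 - 13681/48979 = 85702318677/4065257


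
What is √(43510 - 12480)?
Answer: √31030 ≈ 176.15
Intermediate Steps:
√(43510 - 12480) = √31030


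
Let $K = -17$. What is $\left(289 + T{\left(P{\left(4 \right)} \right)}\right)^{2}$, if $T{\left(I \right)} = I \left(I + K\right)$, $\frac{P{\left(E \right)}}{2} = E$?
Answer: $47089$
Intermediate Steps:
$P{\left(E \right)} = 2 E$
$T{\left(I \right)} = I \left(-17 + I\right)$ ($T{\left(I \right)} = I \left(I - 17\right) = I \left(-17 + I\right)$)
$\left(289 + T{\left(P{\left(4 \right)} \right)}\right)^{2} = \left(289 + 2 \cdot 4 \left(-17 + 2 \cdot 4\right)\right)^{2} = \left(289 + 8 \left(-17 + 8\right)\right)^{2} = \left(289 + 8 \left(-9\right)\right)^{2} = \left(289 - 72\right)^{2} = 217^{2} = 47089$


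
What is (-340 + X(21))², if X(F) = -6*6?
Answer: 141376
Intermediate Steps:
X(F) = -36
(-340 + X(21))² = (-340 - 36)² = (-376)² = 141376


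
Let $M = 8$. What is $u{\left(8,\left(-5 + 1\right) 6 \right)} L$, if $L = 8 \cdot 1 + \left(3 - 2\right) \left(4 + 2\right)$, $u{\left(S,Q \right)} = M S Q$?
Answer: $-21504$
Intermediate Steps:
$u{\left(S,Q \right)} = 8 Q S$ ($u{\left(S,Q \right)} = 8 S Q = 8 Q S$)
$L = 14$ ($L = 8 + 1 \cdot 6 = 8 + 6 = 14$)
$u{\left(8,\left(-5 + 1\right) 6 \right)} L = 8 \left(-5 + 1\right) 6 \cdot 8 \cdot 14 = 8 \left(\left(-4\right) 6\right) 8 \cdot 14 = 8 \left(-24\right) 8 \cdot 14 = \left(-1536\right) 14 = -21504$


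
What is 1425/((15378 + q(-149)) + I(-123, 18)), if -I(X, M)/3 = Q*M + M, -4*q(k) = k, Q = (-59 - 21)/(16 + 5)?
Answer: 1596/17435 ≈ 0.091540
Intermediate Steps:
Q = -80/21 ≈ -3.8095
q(k) = -k/4
I(X, M) = 59*M/7 (I(X, M) = -3*(-80*M/21 + M) = -(-59)*M/7 = 59*M/7)
1425/((15378 + q(-149)) + I(-123, 18)) = 1425/((15378 - ¼*(-149)) + (59/7)*18) = 1425/((15378 + 149/4) + 1062/7) = 1425/(61661/4 + 1062/7) = 1425/(435875/28) = 1425*(28/435875) = 1596/17435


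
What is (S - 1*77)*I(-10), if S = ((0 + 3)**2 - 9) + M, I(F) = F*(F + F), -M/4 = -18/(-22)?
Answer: -176600/11 ≈ -16055.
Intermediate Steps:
M = -36/11 (M = -(-72)/(-22) = -(-72)*(-1)/22 = -4*9/11 = -36/11 ≈ -3.2727)
I(F) = 2*F**2 (I(F) = F*(2*F) = 2*F**2)
S = -36/11 (S = ((0 + 3)**2 - 9) - 36/11 = (3**2 - 9) - 36/11 = (9 - 9) - 36/11 = 0 - 36/11 = -36/11 ≈ -3.2727)
(S - 1*77)*I(-10) = (-36/11 - 1*77)*(2*(-10)**2) = (-36/11 - 77)*(2*100) = -883/11*200 = -176600/11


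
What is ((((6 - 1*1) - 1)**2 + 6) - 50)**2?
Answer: 784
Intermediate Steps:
((((6 - 1*1) - 1)**2 + 6) - 50)**2 = ((((6 - 1) - 1)**2 + 6) - 50)**2 = (((5 - 1)**2 + 6) - 50)**2 = ((4**2 + 6) - 50)**2 = ((16 + 6) - 50)**2 = (22 - 50)**2 = (-28)**2 = 784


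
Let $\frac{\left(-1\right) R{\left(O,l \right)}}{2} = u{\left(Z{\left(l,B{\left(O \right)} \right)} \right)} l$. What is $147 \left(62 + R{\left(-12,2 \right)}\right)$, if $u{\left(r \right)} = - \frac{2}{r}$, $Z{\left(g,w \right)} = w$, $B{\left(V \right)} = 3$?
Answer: $9506$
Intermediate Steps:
$R{\left(O,l \right)} = \frac{4 l}{3}$ ($R{\left(O,l \right)} = - 2 - \frac{2}{3} l = - 2 \left(-2\right) \frac{1}{3} l = - 2 \left(- \frac{2 l}{3}\right) = \frac{4 l}{3}$)
$147 \left(62 + R{\left(-12,2 \right)}\right) = 147 \left(62 + \frac{4}{3} \cdot 2\right) = 147 \left(62 + \frac{8}{3}\right) = 147 \cdot \frac{194}{3} = 9506$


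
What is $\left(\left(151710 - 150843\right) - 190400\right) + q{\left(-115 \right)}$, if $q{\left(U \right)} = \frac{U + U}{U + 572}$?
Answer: $- \frac{86616811}{457} \approx -1.8953 \cdot 10^{5}$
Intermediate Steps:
$q{\left(U \right)} = \frac{2 U}{572 + U}$
$\left(\left(151710 - 150843\right) - 190400\right) + q{\left(-115 \right)} = \left(\left(151710 - 150843\right) - 190400\right) + 2 \left(-115\right) \frac{1}{572 - 115} = \left(\left(151710 - 150843\right) - 190400\right) + 2 \left(-115\right) \frac{1}{457} = \left(867 - 190400\right) + 2 \left(-115\right) \frac{1}{457} = -189533 - \frac{230}{457} = - \frac{86616811}{457}$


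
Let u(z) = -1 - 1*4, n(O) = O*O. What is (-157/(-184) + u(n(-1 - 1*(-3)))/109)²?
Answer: 262213249/402243136 ≈ 0.65188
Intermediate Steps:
n(O) = O²
u(z) = -5 (u(z) = -1 - 4 = -5)
(-157/(-184) + u(n(-1 - 1*(-3)))/109)² = (-157/(-184) - 5/109)² = (-157*(-1/184) - 5*1/109)² = (157/184 - 5/109)² = (16193/20056)² = 262213249/402243136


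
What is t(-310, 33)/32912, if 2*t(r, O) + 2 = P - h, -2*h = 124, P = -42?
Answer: 9/32912 ≈ 0.00027346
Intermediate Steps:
h = -62 (h = -1/2*124 = -62)
t(r, O) = 9 (t(r, O) = -1 + (-42 - 1*(-62))/2 = -1 + (-42 + 62)/2 = -1 + (1/2)*20 = -1 + 10 = 9)
t(-310, 33)/32912 = 9/32912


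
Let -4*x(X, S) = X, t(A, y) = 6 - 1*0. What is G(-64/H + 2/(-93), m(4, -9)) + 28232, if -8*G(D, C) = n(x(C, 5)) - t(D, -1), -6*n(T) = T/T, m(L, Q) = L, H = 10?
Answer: 1355173/48 ≈ 28233.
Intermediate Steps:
t(A, y) = 6 (t(A, y) = 6 + 0 = 6)
x(X, S) = -X/4
n(T) = -⅙ (n(T) = -T/(6*T) = -⅙*1 = -⅙)
G(D, C) = 37/48 (G(D, C) = -(-⅙ - 1*6)/8 = -(-⅙ - 6)/8 = -⅛*(-37/6) = 37/48)
G(-64/H + 2/(-93), m(4, -9)) + 28232 = 37/48 + 28232 = 1355173/48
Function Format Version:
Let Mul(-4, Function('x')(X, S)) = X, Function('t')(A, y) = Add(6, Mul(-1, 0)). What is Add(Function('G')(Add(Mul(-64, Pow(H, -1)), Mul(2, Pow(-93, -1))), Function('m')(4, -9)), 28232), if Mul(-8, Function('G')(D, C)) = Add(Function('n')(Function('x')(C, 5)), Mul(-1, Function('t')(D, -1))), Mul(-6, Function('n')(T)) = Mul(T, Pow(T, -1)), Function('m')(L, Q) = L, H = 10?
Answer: Rational(1355173, 48) ≈ 28233.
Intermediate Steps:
Function('t')(A, y) = 6 (Function('t')(A, y) = Add(6, 0) = 6)
Function('x')(X, S) = Mul(Rational(-1, 4), X)
Function('n')(T) = Rational(-1, 6) (Function('n')(T) = Mul(Rational(-1, 6), Mul(T, Pow(T, -1))) = Mul(Rational(-1, 6), 1) = Rational(-1, 6))
Function('G')(D, C) = Rational(37, 48) (Function('G')(D, C) = Mul(Rational(-1, 8), Add(Rational(-1, 6), Mul(-1, 6))) = Mul(Rational(-1, 8), Add(Rational(-1, 6), -6)) = Mul(Rational(-1, 8), Rational(-37, 6)) = Rational(37, 48))
Add(Function('G')(Add(Mul(-64, Pow(H, -1)), Mul(2, Pow(-93, -1))), Function('m')(4, -9)), 28232) = Add(Rational(37, 48), 28232) = Rational(1355173, 48)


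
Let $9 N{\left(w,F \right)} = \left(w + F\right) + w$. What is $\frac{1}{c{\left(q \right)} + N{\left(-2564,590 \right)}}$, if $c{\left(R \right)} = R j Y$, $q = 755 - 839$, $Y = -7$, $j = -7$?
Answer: $- \frac{9}{41582} \approx -0.00021644$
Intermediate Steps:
$N{\left(w,F \right)} = \frac{F}{9} + \frac{2 w}{9}$ ($N{\left(w,F \right)} = \frac{\left(w + F\right) + w}{9} = \frac{\left(F + w\right) + w}{9} = \frac{F + 2 w}{9} = \frac{F}{9} + \frac{2 w}{9}$)
$q = -84$
$c{\left(R \right)} = 49 R$ ($c{\left(R \right)} = R \left(-7\right) \left(-7\right) = - 7 R \left(-7\right) = 49 R$)
$\frac{1}{c{\left(q \right)} + N{\left(-2564,590 \right)}} = \frac{1}{49 \left(-84\right) + \left(\frac{1}{9} \cdot 590 + \frac{2}{9} \left(-2564\right)\right)} = \frac{1}{-4116 + \left(\frac{590}{9} - \frac{5128}{9}\right)} = \frac{1}{-4116 - \frac{4538}{9}} = \frac{1}{- \frac{41582}{9}} = - \frac{9}{41582}$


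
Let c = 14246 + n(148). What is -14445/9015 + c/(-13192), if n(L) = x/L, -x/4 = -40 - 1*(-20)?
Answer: -393422237/146675252 ≈ -2.6823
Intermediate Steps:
x = 80 (x = -4*(-40 - 1*(-20)) = -4*(-40 + 20) = -4*(-20) = 80)
n(L) = 80/L
c = 527122/37 (c = 14246 + 80/148 = 14246 + 80*(1/148) = 14246 + 20/37 = 527122/37 ≈ 14247.)
-14445/9015 + c/(-13192) = -14445/9015 + (527122/37)/(-13192) = -14445*1/9015 + (527122/37)*(-1/13192) = -963/601 - 263561/244052 = -393422237/146675252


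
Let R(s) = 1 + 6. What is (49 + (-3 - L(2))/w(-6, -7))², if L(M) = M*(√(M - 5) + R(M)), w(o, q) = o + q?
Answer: 427704/169 + 2616*I*√3/169 ≈ 2530.8 + 26.811*I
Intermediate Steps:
R(s) = 7
L(M) = M*(7 + √(-5 + M)) (L(M) = M*(√(M - 5) + 7) = M*(√(-5 + M) + 7) = M*(7 + √(-5 + M)))
(49 + (-3 - L(2))/w(-6, -7))² = (49 + (-3 - 2*(7 + √(-5 + 2)))/(-6 - 7))² = (49 + (-3 - 2*(7 + √(-3)))/(-13))² = (49 + (-3 - 2*(7 + I*√3))*(-1/13))² = (49 + (-3 - (14 + 2*I*√3))*(-1/13))² = (49 + (-3 + (-14 - 2*I*√3))*(-1/13))² = (49 + (-17 - 2*I*√3)*(-1/13))² = (49 + (17/13 + 2*I*√3/13))² = (654/13 + 2*I*√3/13)²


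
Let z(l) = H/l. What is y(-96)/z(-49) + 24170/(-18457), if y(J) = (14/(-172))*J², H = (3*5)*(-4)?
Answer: -2436204934/3968255 ≈ -613.92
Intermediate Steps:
H = -60 (H = 15*(-4) = -60)
z(l) = -60/l
y(J) = -7*J²/86 (y(J) = (14*(-1/172))*J² = -7*J²/86)
y(-96)/z(-49) + 24170/(-18457) = (-7/86*(-96)²)/((-60/(-49))) + 24170/(-18457) = (-7/86*9216)/((-60*(-1/49))) + 24170*(-1/18457) = -32256/(43*60/49) - 24170/18457 = -32256/43*49/60 - 24170/18457 = -131712/215 - 24170/18457 = -2436204934/3968255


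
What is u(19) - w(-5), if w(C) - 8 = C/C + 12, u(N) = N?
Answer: -2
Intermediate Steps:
w(C) = 21 (w(C) = 8 + (C/C + 12) = 8 + (1 + 12) = 8 + 13 = 21)
u(19) - w(-5) = 19 - 1*21 = 19 - 21 = -2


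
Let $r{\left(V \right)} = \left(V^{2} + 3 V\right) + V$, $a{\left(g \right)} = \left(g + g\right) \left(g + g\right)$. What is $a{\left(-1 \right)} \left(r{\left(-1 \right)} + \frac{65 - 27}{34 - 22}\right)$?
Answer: $\frac{2}{3} \approx 0.66667$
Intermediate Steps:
$a{\left(g \right)} = 4 g^{2}$ ($a{\left(g \right)} = 2 g 2 g = 4 g^{2}$)
$r{\left(V \right)} = V^{2} + 4 V$
$a{\left(-1 \right)} \left(r{\left(-1 \right)} + \frac{65 - 27}{34 - 22}\right) = 4 \left(-1\right)^{2} \left(- (4 - 1) + \frac{65 - 27}{34 - 22}\right) = 4 \cdot 1 \left(\left(-1\right) 3 + \frac{38}{12}\right) = 4 \left(-3 + 38 \cdot \frac{1}{12}\right) = 4 \left(-3 + \frac{19}{6}\right) = 4 \cdot \frac{1}{6} = \frac{2}{3}$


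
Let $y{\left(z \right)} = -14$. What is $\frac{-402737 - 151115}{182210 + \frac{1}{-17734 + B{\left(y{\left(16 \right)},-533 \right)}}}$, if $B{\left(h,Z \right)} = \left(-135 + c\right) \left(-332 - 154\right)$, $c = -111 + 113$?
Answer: $- \frac{25977874208}{8546377841} \approx -3.0396$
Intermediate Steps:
$c = 2$
$B{\left(h,Z \right)} = 64638$ ($B{\left(h,Z \right)} = \left(-135 + 2\right) \left(-332 - 154\right) = \left(-133\right) \left(-486\right) = 64638$)
$\frac{-402737 - 151115}{182210 + \frac{1}{-17734 + B{\left(y{\left(16 \right)},-533 \right)}}} = \frac{-402737 - 151115}{182210 + \frac{1}{-17734 + 64638}} = - \frac{553852}{182210 + \frac{1}{46904}} = - \frac{553852}{\frac{8546377841}{46904}} = \left(-553852\right) \frac{46904}{8546377841} = - \frac{25977874208}{8546377841}$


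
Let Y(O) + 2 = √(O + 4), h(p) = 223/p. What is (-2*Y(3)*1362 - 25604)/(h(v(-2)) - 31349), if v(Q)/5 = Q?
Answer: 201560/313713 + 9080*√7/104571 ≈ 0.87223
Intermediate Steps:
v(Q) = 5*Q
Y(O) = -2 + √(4 + O) (Y(O) = -2 + √(O + 4) = -2 + √(4 + O))
(-2*Y(3)*1362 - 25604)/(h(v(-2)) - 31349) = (-2*(-2 + √(4 + 3))*1362 - 25604)/(223/((5*(-2))) - 31349) = (-2*(-2 + √7)*1362 - 25604)/(223/(-10) - 31349) = ((4 - 2*√7)*1362 - 25604)/(223*(-⅒) - 31349) = ((5448 - 2724*√7) - 25604)/(-223/10 - 31349) = (-20156 - 2724*√7)/(-313713/10) = (-20156 - 2724*√7)*(-10/313713) = 201560/313713 + 9080*√7/104571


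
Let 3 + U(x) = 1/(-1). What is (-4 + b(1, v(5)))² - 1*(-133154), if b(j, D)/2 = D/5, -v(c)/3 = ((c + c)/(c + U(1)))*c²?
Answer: 225570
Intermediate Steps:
U(x) = -4 (U(x) = -3 + 1/(-1) = -3 - 1 = -4)
v(c) = -6*c³/(-4 + c) (v(c) = -3*(c + c)/(c - 4)*c² = -3*(2*c)/(-4 + c)*c² = -3*2*c/(-4 + c)*c² = -6*c³/(-4 + c))
b(j, D) = 2*D/5 (b(j, D) = 2*(D/5) = 2*D/5)
(-4 + b(1, v(5)))² - 1*(-133154) = (-4 + 2*(-6*5³/(-4 + 5))/5)² - 1*(-133154) = (-4 + 2*(-6*125/1)/5)² + 133154 = (-4 + 2*(-6*125*1)/5)² + 133154 = (-4 + (⅖)*(-750))² + 133154 = (-4 - 300)² + 133154 = (-304)² + 133154 = 92416 + 133154 = 225570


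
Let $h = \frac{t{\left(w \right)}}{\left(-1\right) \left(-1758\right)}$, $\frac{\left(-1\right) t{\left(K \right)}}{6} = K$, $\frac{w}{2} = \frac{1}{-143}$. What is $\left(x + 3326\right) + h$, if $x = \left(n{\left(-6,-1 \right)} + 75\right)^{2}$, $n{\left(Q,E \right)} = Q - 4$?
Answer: $\frac{316379351}{41899} \approx 7551.0$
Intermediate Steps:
$n{\left(Q,E \right)} = -4 + Q$
$w = - \frac{2}{143}$ ($w = \frac{2}{-143} = 2 \left(- \frac{1}{143}\right) = - \frac{2}{143} \approx -0.013986$)
$x = 4225$ ($x = \left(\left(-4 - 6\right) + 75\right)^{2} = \left(-10 + 75\right)^{2} = 65^{2} = 4225$)
$t{\left(K \right)} = - 6 K$
$h = \frac{2}{41899}$ ($h = \frac{\left(-6\right) \left(- \frac{2}{143}\right)}{\left(-1\right) \left(-1758\right)} = \frac{12}{143 \cdot 1758} = \frac{12}{143} \cdot \frac{1}{1758} = \frac{2}{41899} \approx 4.7734 \cdot 10^{-5}$)
$\left(x + 3326\right) + h = \left(4225 + 3326\right) + \frac{2}{41899} = 7551 + \frac{2}{41899} = \frac{316379351}{41899}$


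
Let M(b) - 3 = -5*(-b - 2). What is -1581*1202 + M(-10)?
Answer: -1900399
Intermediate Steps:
M(b) = 13 + 5*b (M(b) = 3 - 5*(-b - 2) = 3 - 5*(-2 - b) = 3 + (10 + 5*b) = 13 + 5*b)
-1581*1202 + M(-10) = -1581*1202 + (13 + 5*(-10)) = -1900362 + (13 - 50) = -1900362 - 37 = -1900399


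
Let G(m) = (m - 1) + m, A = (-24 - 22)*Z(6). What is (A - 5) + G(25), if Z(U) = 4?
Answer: -140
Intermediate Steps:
A = -184 (A = (-24 - 22)*4 = -46*4 = -184)
G(m) = -1 + 2*m (G(m) = (-1 + m) + m = -1 + 2*m)
(A - 5) + G(25) = (-184 - 5) + (-1 + 2*25) = -189 + (-1 + 50) = -189 + 49 = -140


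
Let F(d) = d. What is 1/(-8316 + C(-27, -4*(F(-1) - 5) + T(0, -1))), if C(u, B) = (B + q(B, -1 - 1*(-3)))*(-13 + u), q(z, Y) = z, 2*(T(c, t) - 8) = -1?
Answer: -1/10836 ≈ -9.2285e-5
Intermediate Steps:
T(c, t) = 15/2 (T(c, t) = 8 + (½)*(-1) = 8 - ½ = 15/2)
C(u, B) = 2*B*(-13 + u) (C(u, B) = (B + B)*(-13 + u) = (2*B)*(-13 + u) = 2*B*(-13 + u))
1/(-8316 + C(-27, -4*(F(-1) - 5) + T(0, -1))) = 1/(-8316 + 2*(-4*(-1 - 5) + 15/2)*(-13 - 27)) = 1/(-8316 + 2*(-4*(-6) + 15/2)*(-40)) = 1/(-8316 + 2*(24 + 15/2)*(-40)) = 1/(-8316 + 2*(63/2)*(-40)) = 1/(-8316 - 2520) = 1/(-10836) = -1/10836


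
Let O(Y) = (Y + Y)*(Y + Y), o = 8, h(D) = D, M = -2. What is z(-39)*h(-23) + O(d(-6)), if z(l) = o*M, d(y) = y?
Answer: 512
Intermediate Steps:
O(Y) = 4*Y**2 (O(Y) = (2*Y)*(2*Y) = 4*Y**2)
z(l) = -16 (z(l) = 8*(-2) = -16)
z(-39)*h(-23) + O(d(-6)) = -16*(-23) + 4*(-6)**2 = 368 + 4*36 = 368 + 144 = 512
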